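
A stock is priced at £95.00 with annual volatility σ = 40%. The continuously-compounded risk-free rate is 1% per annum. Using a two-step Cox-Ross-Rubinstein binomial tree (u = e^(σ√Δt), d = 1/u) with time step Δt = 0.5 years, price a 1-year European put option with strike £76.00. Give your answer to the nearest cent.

CRR parameters: u = e^(σ√Δt) = e^(0.4·√0.5) = 1.3269, d = 1/u = 0.7536
Per-period rate: rΔt = 0.01·0.5 = 0.005, so R = e^0.005 = 1.0050
Risk-neutral probability p = (e^0.005 − 0.7536)/(1.3269 − 0.7536) = 0.2514/0.5733 = 0.4385
Terminal stock prices: S_uu = 167.3, S_ud = 95, S_dd = 53.96
Terminal payoffs (K − S): max(-91.26, 0) = 0, max(-19, 0) = 0, max(22.04, 0) = 22.04
Node u (S = 126.1): V_u = e^(−0.005)·[0.4385·0.0000 + 0.5615·0.0000] = 0.0000
Node d (S = 71.6): V_d = e^(−0.005)·[0.4385·0.0000 + 0.5615·22.0428] = 12.3153
Node 0 (S = 95): V_0 = e^(−0.005)·[0.4385·0.0000 + 0.5615·12.3153] = 6.8805

£6.88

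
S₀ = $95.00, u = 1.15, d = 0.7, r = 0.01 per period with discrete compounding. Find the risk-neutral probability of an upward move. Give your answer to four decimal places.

p = 0.6889

Risk-neutral probability p = (1 + 0.01 − 0.7)/(1.15 − 0.7) = 0.3100/0.4500 = 0.6889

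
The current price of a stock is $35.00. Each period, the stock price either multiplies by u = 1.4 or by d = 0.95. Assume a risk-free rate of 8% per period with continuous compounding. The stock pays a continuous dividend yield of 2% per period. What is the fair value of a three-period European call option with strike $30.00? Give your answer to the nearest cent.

Per-period risk-free factor R = e^0.08 = 1.0833; dividend-adjusted growth = e^(0.08−0.02) = 1.0618.
Risk-neutral probability p = (1.0618 − 0.95)/(1.4 − 0.95) = 0.1118/0.4500 = 0.2485
Terminal stock prices: S_uuu = 96.04, S_uud = 65.17, S_udd = 44.22, S_ddd = 30.01
Terminal payoffs (S − K): max(66.04, 0) = 66.04, max(35.17, 0) = 35.17, max(14.22, 0) = 14.22, max(0.008125, 0) = 0.008125
Node uu (S = 68.6): V_uu = e^(−0.08)·[0.2485·66.0400 + 0.7515·35.1700] = 39.5481
Node ud (S = 46.55): V_ud = e^(−0.08)·[0.2485·35.1700 + 0.7515·14.2225] = 17.9348
Node dd (S = 31.59): V_dd = e^(−0.08)·[0.2485·14.2225 + 0.7515·0.0081] = 3.2685
Node u (S = 49): V_u = e^(−0.08)·[0.2485·39.5481 + 0.7515·17.9348] = 21.5144
Node d (S = 33.25): V_d = e^(−0.08)·[0.2485·17.9348 + 0.7515·3.2685] = 6.3819
Node 0 (S = 35): V_0 = e^(−0.08)·[0.2485·21.5144 + 0.7515·6.3819] = 9.3629

$9.36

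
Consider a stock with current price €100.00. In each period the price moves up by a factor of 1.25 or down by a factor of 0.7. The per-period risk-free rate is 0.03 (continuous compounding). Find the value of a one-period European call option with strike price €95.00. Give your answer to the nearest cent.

€17.49

Risk-neutral probability p = (e^0.03 − 0.7)/(1.25 − 0.7) = 0.3305/0.5500 = 0.6008
Terminal stock prices: S_u = 125, S_d = 70
Terminal payoffs (S − K): max(30, 0) = 30, max(-25, 0) = 0
Node 0 (S = 100): V_0 = e^(−0.03)·[0.6008·30.0000 + 0.3992·0.0000] = 17.4921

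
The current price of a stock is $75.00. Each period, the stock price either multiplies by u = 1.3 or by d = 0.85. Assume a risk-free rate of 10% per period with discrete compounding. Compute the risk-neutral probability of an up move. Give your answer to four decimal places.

p = 0.5556

Risk-neutral probability p = (1 + 0.1 − 0.85)/(1.3 − 0.85) = 0.2500/0.4500 = 0.5556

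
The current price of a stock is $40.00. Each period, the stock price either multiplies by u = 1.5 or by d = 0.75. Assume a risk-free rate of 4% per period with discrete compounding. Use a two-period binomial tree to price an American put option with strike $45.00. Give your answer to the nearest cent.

$8.85

Risk-neutral probability p = (1 + 0.04 − 0.75)/(1.5 − 0.75) = 0.2900/0.7500 = 0.3867
Terminal stock prices: S_uu = 90, S_ud = 45, S_dd = 22.5
Terminal payoffs (K − S): max(-45, 0) = 0, max(0, 0) = 0, max(22.5, 0) = 22.5
Node u (S = 60): continuation = 1/1.04·[0.3867·0.0000 + 0.6133·0.0000] = 0.0000; exercise value = 0.0000 ≤ continuation, so V_u = 0.0000
Node d (S = 30): continuation = 1/1.04·[0.3867·0.0000 + 0.6133·22.5000] = 13.2692; exercise value = 15.0000 > continuation, so V_d = 15.0000 (exercise)
Node 0 (S = 40): continuation = 1/1.04·[0.3867·0.0000 + 0.6133·15.0000] = 8.8462; exercise value = 5.0000 ≤ continuation, so V_0 = 8.8462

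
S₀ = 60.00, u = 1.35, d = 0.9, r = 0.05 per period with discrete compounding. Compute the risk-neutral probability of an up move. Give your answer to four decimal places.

p = 0.3333

Risk-neutral probability p = (1 + 0.05 − 0.9)/(1.35 − 0.9) = 0.1500/0.4500 = 0.3333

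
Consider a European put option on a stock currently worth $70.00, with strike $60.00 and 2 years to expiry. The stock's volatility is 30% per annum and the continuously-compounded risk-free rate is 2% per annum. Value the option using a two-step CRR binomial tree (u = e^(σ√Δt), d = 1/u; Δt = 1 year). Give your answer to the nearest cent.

CRR parameters: u = e^(σ√Δt) = e^(0.3·√1) = 1.3499, d = 1/u = 0.7408
Per-period rate: rΔt = 0.02·1 = 0.02, so R = e^0.02 = 1.0202
Risk-neutral probability p = (e^0.02 − 0.7408)/(1.3499 − 0.7408) = 0.2794/0.6090 = 0.4587
Terminal stock prices: S_uu = 127.5, S_ud = 70, S_dd = 38.42
Terminal payoffs (K − S): max(-67.55, 0) = 0, max(-10, 0) = 0, max(21.58, 0) = 21.58
Node u (S = 94.49): V_u = e^(−0.02)·[0.4587·0.0000 + 0.5413·0.0000] = 0.0000
Node d (S = 51.86): V_d = e^(−0.02)·[0.4587·0.0000 + 0.5413·21.5832] = 11.4511
Node 0 (S = 70): V_0 = e^(−0.02)·[0.4587·0.0000 + 0.5413·11.4511] = 6.0754

$6.08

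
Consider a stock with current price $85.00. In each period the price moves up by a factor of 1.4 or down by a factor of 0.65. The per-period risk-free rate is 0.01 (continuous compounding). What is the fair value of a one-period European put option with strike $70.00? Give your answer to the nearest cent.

Risk-neutral probability p = (e^0.01 − 0.65)/(1.4 − 0.65) = 0.3601/0.7500 = 0.4801
Terminal stock prices: S_u = 119, S_d = 55.25
Terminal payoffs (K − S): max(-49, 0) = 0, max(14.75, 0) = 14.75
Node 0 (S = 85): V_0 = e^(−0.01)·[0.4801·0.0000 + 0.5199·14.7500] = 7.5927

$7.59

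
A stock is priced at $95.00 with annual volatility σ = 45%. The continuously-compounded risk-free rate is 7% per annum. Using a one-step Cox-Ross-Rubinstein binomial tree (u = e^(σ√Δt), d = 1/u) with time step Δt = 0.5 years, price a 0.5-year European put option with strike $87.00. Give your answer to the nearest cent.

$9.05

CRR parameters: u = e^(σ√Δt) = e^(0.45·√0.5) = 1.3746, d = 1/u = 0.7275
Per-period rate: rΔt = 0.07·0.5 = 0.035, so R = e^0.035 = 1.0356
Risk-neutral probability p = (e^0.035 − 0.7275)/(1.3746 − 0.7275) = 0.3082/0.6472 = 0.4762
Terminal stock prices: S_u = 130.6, S_d = 69.11
Terminal payoffs (K − S): max(-43.59, 0) = 0, max(17.89, 0) = 17.89
Node 0 (S = 95): V_0 = e^(−0.035)·[0.4762·0.0000 + 0.5238·17.8914] = 9.0500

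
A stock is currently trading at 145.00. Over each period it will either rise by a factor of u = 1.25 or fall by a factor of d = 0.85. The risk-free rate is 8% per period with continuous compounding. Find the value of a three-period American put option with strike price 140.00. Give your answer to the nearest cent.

7.17

Risk-neutral probability p = (e^0.08 − 0.85)/(1.25 − 0.85) = 0.2333/0.4000 = 0.5832
Terminal stock prices: S_uuu = 283.2, S_uud = 192.6, S_udd = 131, S_ddd = 89.05
Terminal payoffs (K − S): max(-143.2, 0) = 0, max(-52.58, 0) = 0, max(9.047, 0) = 9.047, max(50.95, 0) = 50.95
Node uu (S = 226.6): continuation = e^(−0.08)·[0.5832·0.0000 + 0.4168·0.0000] = 0.0000; exercise value = 0.0000 ≤ continuation, so V_uu = 0.0000
Node ud (S = 154.1): continuation = e^(−0.08)·[0.5832·0.0000 + 0.4168·9.0469] = 3.4807; exercise value = 0.0000 ≤ continuation, so V_ud = 3.4807
Node dd (S = 104.8): continuation = e^(−0.08)·[0.5832·9.0469 + 0.4168·50.9519] = 24.4738; exercise value = 35.2375 > continuation, so V_dd = 35.2375 (exercise)
Node u (S = 181.2): continuation = e^(−0.08)·[0.5832·0.0000 + 0.4168·3.4807] = 1.3392; exercise value = 0.0000 ≤ continuation, so V_u = 1.3392
Node d (S = 123.2): continuation = e^(−0.08)·[0.5832·3.4807 + 0.4168·35.2375] = 15.4311; exercise value = 16.7500 > continuation, so V_d = 16.7500 (exercise)
Node 0 (S = 145): continuation = e^(−0.08)·[0.5832·1.3392 + 0.4168·16.7500] = 7.1653; exercise value = 0.0000 ≤ continuation, so V_0 = 7.1653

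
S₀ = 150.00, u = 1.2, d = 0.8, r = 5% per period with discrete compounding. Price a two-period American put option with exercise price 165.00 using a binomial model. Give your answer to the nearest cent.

20.54

Risk-neutral probability p = (1 + 0.05 − 0.8)/(1.2 − 0.8) = 0.2500/0.4000 = 0.6250
Terminal stock prices: S_uu = 216, S_ud = 144, S_dd = 96
Terminal payoffs (K − S): max(-51, 0) = 0, max(21, 0) = 21, max(69, 0) = 69
Node u (S = 180): continuation = 1/1.05·[0.6250·0.0000 + 0.3750·21.0000] = 7.5000; exercise value = 0.0000 ≤ continuation, so V_u = 7.5000
Node d (S = 120): continuation = 1/1.05·[0.6250·21.0000 + 0.3750·69.0000] = 37.1429; exercise value = 45.0000 > continuation, so V_d = 45.0000 (exercise)
Node 0 (S = 150): continuation = 1/1.05·[0.6250·7.5000 + 0.3750·45.0000] = 20.5357; exercise value = 15.0000 ≤ continuation, so V_0 = 20.5357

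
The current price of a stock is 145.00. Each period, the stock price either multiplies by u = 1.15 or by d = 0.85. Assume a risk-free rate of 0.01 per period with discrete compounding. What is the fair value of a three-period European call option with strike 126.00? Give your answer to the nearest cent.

Risk-neutral probability p = (1 + 0.01 − 0.85)/(1.15 − 0.85) = 0.1600/0.3000 = 0.5333
Terminal stock prices: S_uuu = 220.5, S_uud = 163, S_udd = 120.5, S_ddd = 89.05
Terminal payoffs (S − K): max(94.53, 0) = 94.53, max(37, 0) = 37, max(-5.523, 0) = 0, max(-36.95, 0) = 0
Node uu (S = 191.8): V_uu = 1/1.01·[0.5333·94.5269 + 0.4667·36.9981] = 67.0100
Node ud (S = 141.7): V_ud = 1/1.01·[0.5333·36.9981 + 0.4667·0.0000] = 19.5370
Node dd (S = 104.8): V_dd = 1/1.01·[0.5333·0.0000 + 0.4667·0.0000] = 0.0000
Node u (S = 166.8): V_u = 1/1.01·[0.5333·67.0100 + 0.4667·19.5370] = 44.4118
Node d (S = 123.2): V_d = 1/1.01·[0.5333·19.5370 + 0.4667·0.0000] = 10.3165
Node 0 (S = 145): V_0 = 1/1.01·[0.5333·44.4118 + 0.4667·10.3165] = 28.2185

28.22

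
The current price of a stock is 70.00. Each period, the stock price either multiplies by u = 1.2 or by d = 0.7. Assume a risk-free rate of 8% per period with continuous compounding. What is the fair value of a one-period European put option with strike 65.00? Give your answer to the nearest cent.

3.45

Risk-neutral probability p = (e^0.08 − 0.7)/(1.2 − 0.7) = 0.3833/0.5000 = 0.7666
Terminal stock prices: S_u = 84, S_d = 49
Terminal payoffs (K − S): max(-19, 0) = 0, max(16, 0) = 16
Node 0 (S = 70): V_0 = e^(−0.08)·[0.7666·0.0000 + 0.2334·16.0000] = 3.4477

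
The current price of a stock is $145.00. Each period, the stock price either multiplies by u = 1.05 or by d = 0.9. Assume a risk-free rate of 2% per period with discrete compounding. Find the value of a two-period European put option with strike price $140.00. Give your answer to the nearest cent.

$1.78

Risk-neutral probability p = (1 + 0.02 − 0.9)/(1.05 − 0.9) = 0.1200/0.1500 = 0.8000
Terminal stock prices: S_uu = 159.9, S_ud = 137, S_dd = 117.5
Terminal payoffs (K − S): max(-19.86, 0) = 0, max(2.975, 0) = 2.975, max(22.55, 0) = 22.55
Node u (S = 152.2): V_u = 1/1.02·[0.8000·0.0000 + 0.2000·2.9750] = 0.5833
Node d (S = 130.5): V_d = 1/1.02·[0.8000·2.9750 + 0.2000·22.5500] = 6.7549
Node 0 (S = 145): V_0 = 1/1.02·[0.8000·0.5833 + 0.2000·6.7549] = 1.7820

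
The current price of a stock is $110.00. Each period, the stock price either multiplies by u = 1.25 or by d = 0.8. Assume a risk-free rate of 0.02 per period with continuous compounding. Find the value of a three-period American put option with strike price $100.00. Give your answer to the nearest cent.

$10.30

Risk-neutral probability p = (e^0.02 − 0.8)/(1.25 − 0.8) = 0.2202/0.4500 = 0.4893
Terminal stock prices: S_uuu = 214.8, S_uud = 137.5, S_udd = 88, S_ddd = 56.32
Terminal payoffs (K − S): max(-114.8, 0) = 0, max(-37.5, 0) = 0, max(12, 0) = 12, max(43.68, 0) = 43.68
Node uu (S = 171.9): continuation = e^(−0.02)·[0.4893·0.0000 + 0.5107·0.0000] = 0.0000; exercise value = 0.0000 ≤ continuation, so V_uu = 0.0000
Node ud (S = 110): continuation = e^(−0.02)·[0.4893·0.0000 + 0.5107·12.0000] = 6.0066; exercise value = 0.0000 ≤ continuation, so V_ud = 6.0066
Node dd (S = 70.4): continuation = e^(−0.02)·[0.4893·12.0000 + 0.5107·43.6800] = 27.6199; exercise value = 29.6000 > continuation, so V_dd = 29.6000 (exercise)
Node u (S = 137.5): continuation = e^(−0.02)·[0.4893·0.0000 + 0.5107·6.0066] = 3.0066; exercise value = 0.0000 ≤ continuation, so V_u = 3.0066
Node d (S = 88): continuation = e^(−0.02)·[0.4893·6.0066 + 0.5107·29.6000] = 17.6974; exercise value = 12.0000 ≤ continuation, so V_d = 17.6974
Node 0 (S = 110): continuation = e^(−0.02)·[0.4893·3.0066 + 0.5107·17.6974] = 10.3006; exercise value = 0.0000 ≤ continuation, so V_0 = 10.3006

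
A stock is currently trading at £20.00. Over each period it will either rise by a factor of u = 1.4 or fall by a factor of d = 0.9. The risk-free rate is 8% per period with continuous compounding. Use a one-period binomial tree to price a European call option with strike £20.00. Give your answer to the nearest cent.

£2.71

Risk-neutral probability p = (e^0.08 − 0.9)/(1.4 − 0.9) = 0.1833/0.5000 = 0.3666
Terminal stock prices: S_u = 28, S_d = 18
Terminal payoffs (S − K): max(8, 0) = 8, max(-2, 0) = 0
Node 0 (S = 20): V_0 = e^(−0.08)·[0.3666·8.0000 + 0.6334·0.0000] = 2.7071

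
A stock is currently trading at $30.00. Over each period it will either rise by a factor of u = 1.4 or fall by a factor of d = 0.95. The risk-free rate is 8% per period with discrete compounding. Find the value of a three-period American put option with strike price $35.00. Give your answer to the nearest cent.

$5.00

Risk-neutral probability p = (1 + 0.08 − 0.95)/(1.4 − 0.95) = 0.1300/0.4500 = 0.2889
Terminal stock prices: S_uuu = 82.32, S_uud = 55.86, S_udd = 37.91, S_ddd = 25.72
Terminal payoffs (K − S): max(-47.32, 0) = 0, max(-20.86, 0) = 0, max(-2.905, 0) = 0, max(9.279, 0) = 9.279
Node uu (S = 58.8): continuation = 1/1.08·[0.2889·0.0000 + 0.7111·0.0000] = 0.0000; exercise value = 0.0000 ≤ continuation, so V_uu = 0.0000
Node ud (S = 39.9): continuation = 1/1.08·[0.2889·0.0000 + 0.7111·0.0000] = 0.0000; exercise value = 0.0000 ≤ continuation, so V_ud = 0.0000
Node dd (S = 27.07): continuation = 1/1.08·[0.2889·0.0000 + 0.7111·9.2788] = 6.1095; exercise value = 7.9250 > continuation, so V_dd = 7.9250 (exercise)
Node u (S = 42): continuation = 1/1.08·[0.2889·0.0000 + 0.7111·0.0000] = 0.0000; exercise value = 0.0000 ≤ continuation, so V_u = 0.0000
Node d (S = 28.5): continuation = 1/1.08·[0.2889·0.0000 + 0.7111·7.9250] = 5.2181; exercise value = 6.5000 > continuation, so V_d = 6.5000 (exercise)
Node 0 (S = 30): continuation = 1/1.08·[0.2889·0.0000 + 0.7111·6.5000] = 4.2798; exercise value = 5.0000 > continuation, so V_0 = 5.0000 (exercise)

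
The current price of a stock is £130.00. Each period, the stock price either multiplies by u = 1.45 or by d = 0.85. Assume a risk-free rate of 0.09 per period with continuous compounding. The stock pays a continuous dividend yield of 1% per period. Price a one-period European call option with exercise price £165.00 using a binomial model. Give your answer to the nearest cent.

£8.35

Per-period risk-free factor R = e^0.09 = 1.0942; dividend-adjusted growth = e^(0.09−0.01) = 1.0833.
Risk-neutral probability p = (1.0833 − 0.85)/(1.45 − 0.85) = 0.2333/0.6000 = 0.3888
Terminal stock prices: S_u = 188.5, S_d = 110.5
Terminal payoffs (S − K): max(23.5, 0) = 23.5, max(-54.5, 0) = 0
Node 0 (S = 130): V_0 = e^(−0.09)·[0.3888·23.5000 + 0.6112·0.0000] = 8.3507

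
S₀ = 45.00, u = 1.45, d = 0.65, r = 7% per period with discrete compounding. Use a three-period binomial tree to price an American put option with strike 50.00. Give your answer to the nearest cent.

Risk-neutral probability p = (1 + 0.07 − 0.65)/(1.45 − 0.65) = 0.4200/0.8000 = 0.5250
Terminal stock prices: S_uuu = 137.2, S_uud = 61.5, S_udd = 27.57, S_ddd = 12.36
Terminal payoffs (K − S): max(-87.19, 0) = 0, max(-11.5, 0) = 0, max(22.43, 0) = 22.43, max(37.64, 0) = 37.64
Node uu (S = 94.61): continuation = 1/1.07·[0.5250·0.0000 + 0.4750·0.0000] = 0.0000; exercise value = 0.0000 ≤ continuation, so V_uu = 0.0000
Node ud (S = 42.41): continuation = 1/1.07·[0.5250·0.0000 + 0.4750·22.4319] = 9.9581; exercise value = 7.5875 ≤ continuation, so V_ud = 9.9581
Node dd (S = 19.01): continuation = 1/1.07·[0.5250·22.4319 + 0.4750·37.6419] = 27.7165; exercise value = 30.9875 > continuation, so V_dd = 30.9875 (exercise)
Node u (S = 65.25): continuation = 1/1.07·[0.5250·0.0000 + 0.4750·9.9581] = 4.4206; exercise value = 0.0000 ≤ continuation, so V_u = 4.4206
Node d (S = 29.25): continuation = 1/1.07·[0.5250·9.9581 + 0.4750·30.9875] = 18.6421; exercise value = 20.7500 > continuation, so V_d = 20.7500 (exercise)
Node 0 (S = 45): continuation = 1/1.07·[0.5250·4.4206 + 0.4750·20.7500] = 11.3805; exercise value = 5.0000 ≤ continuation, so V_0 = 11.3805

11.38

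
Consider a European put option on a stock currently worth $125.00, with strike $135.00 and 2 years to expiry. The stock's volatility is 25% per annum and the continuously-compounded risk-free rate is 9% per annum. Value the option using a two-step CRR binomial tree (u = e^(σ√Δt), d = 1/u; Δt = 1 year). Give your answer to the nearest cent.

$10.90

CRR parameters: u = e^(σ√Δt) = e^(0.25·√1) = 1.2840, d = 1/u = 0.7788
Per-period rate: rΔt = 0.09·1 = 0.09, so R = e^0.09 = 1.0942
Risk-neutral probability p = (e^0.09 − 0.7788)/(1.2840 − 0.7788) = 0.3154/0.5052 = 0.6242
Terminal stock prices: S_uu = 206.1, S_ud = 125, S_dd = 75.82
Terminal payoffs (K − S): max(-71.09, 0) = 0, max(10, 0) = 10, max(59.18, 0) = 59.18
Node u (S = 160.5): V_u = e^(−0.09)·[0.6242·0.0000 + 0.3758·10.0000] = 3.4343
Node d (S = 97.35): V_d = e^(−0.09)·[0.6242·10.0000 + 0.3758·59.1837] = 26.0306
Node 0 (S = 125): V_0 = e^(−0.09)·[0.6242·3.4343 + 0.3758·26.0306] = 10.8991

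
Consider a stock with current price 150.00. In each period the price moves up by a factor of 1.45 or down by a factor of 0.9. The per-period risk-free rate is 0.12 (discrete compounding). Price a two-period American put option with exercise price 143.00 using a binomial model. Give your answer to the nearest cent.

Risk-neutral probability p = (1 + 0.12 − 0.9)/(1.45 − 0.9) = 0.2200/0.5500 = 0.4000
Terminal stock prices: S_uu = 315.4, S_ud = 195.8, S_dd = 121.5
Terminal payoffs (K − S): max(-172.4, 0) = 0, max(-52.75, 0) = 0, max(21.5, 0) = 21.5
Node u (S = 217.5): continuation = 1/1.12·[0.4000·0.0000 + 0.6000·0.0000] = 0.0000; exercise value = 0.0000 ≤ continuation, so V_u = 0.0000
Node d (S = 135): continuation = 1/1.12·[0.4000·0.0000 + 0.6000·21.5000] = 11.5179; exercise value = 8.0000 ≤ continuation, so V_d = 11.5179
Node 0 (S = 150): continuation = 1/1.12·[0.4000·0.0000 + 0.6000·11.5179] = 6.1703; exercise value = 0.0000 ≤ continuation, so V_0 = 6.1703

6.17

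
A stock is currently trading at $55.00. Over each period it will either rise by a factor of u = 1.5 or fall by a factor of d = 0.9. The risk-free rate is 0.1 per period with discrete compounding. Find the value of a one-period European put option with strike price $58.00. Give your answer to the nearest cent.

$5.15

Risk-neutral probability p = (1 + 0.1 − 0.9)/(1.5 − 0.9) = 0.2000/0.6000 = 0.3333
Terminal stock prices: S_u = 82.5, S_d = 49.5
Terminal payoffs (K − S): max(-24.5, 0) = 0, max(8.5, 0) = 8.5
Node 0 (S = 55): V_0 = 1/1.1·[0.3333·0.0000 + 0.6667·8.5000] = 5.1515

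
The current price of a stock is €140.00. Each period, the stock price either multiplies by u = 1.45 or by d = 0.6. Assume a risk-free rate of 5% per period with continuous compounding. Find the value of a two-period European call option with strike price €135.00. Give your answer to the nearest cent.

Risk-neutral probability p = (e^0.05 − 0.6)/(1.45 − 0.6) = 0.4513/0.8500 = 0.5309
Terminal stock prices: S_uu = 294.4, S_ud = 121.8, S_dd = 50.4
Terminal payoffs (S − K): max(159.4, 0) = 159.4, max(-13.2, 0) = 0, max(-84.6, 0) = 0
Node u (S = 203): V_u = e^(−0.05)·[0.5309·159.3500 + 0.4691·0.0000] = 80.4741
Node d (S = 84): V_d = e^(−0.05)·[0.5309·0.0000 + 0.4691·0.0000] = 0.0000
Node 0 (S = 140): V_0 = e^(−0.05)·[0.5309·80.4741 + 0.4691·0.0000] = 40.6406

€40.64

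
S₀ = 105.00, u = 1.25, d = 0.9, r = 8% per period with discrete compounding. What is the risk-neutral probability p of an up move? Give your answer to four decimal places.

p = 0.5143

Risk-neutral probability p = (1 + 0.08 − 0.9)/(1.25 − 0.9) = 0.1800/0.3500 = 0.5143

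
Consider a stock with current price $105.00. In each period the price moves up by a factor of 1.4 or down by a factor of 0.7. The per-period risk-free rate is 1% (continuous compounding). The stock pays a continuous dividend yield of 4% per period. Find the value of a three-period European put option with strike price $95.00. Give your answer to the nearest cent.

Per-period risk-free factor R = e^0.01 = 1.0101; dividend-adjusted growth = e^(0.01−0.04) = 0.9704.
Risk-neutral probability p = (0.9704 − 0.7)/(1.4 − 0.7) = 0.2704/0.7000 = 0.3864
Terminal stock prices: S_uuu = 288.1, S_uud = 144.1, S_udd = 72.03, S_ddd = 36.01
Terminal payoffs (K − S): max(-193.1, 0) = 0, max(-49.06, 0) = 0, max(22.97, 0) = 22.97, max(58.99, 0) = 58.99
Node uu (S = 205.8): V_uu = e^(−0.01)·[0.3864·0.0000 + 0.6136·0.0000] = 0.0000
Node ud (S = 102.9): V_ud = e^(−0.01)·[0.3864·0.0000 + 0.6136·22.9700] = 13.9553
Node dd (S = 51.45): V_dd = e^(−0.01)·[0.3864·22.9700 + 0.6136·58.9850] = 44.6221
Node u (S = 147): V_u = e^(−0.01)·[0.3864·0.0000 + 0.6136·13.9553] = 8.4784
Node d (S = 73.5): V_d = e^(−0.01)·[0.3864·13.9553 + 0.6136·44.6221] = 32.4479
Node 0 (S = 105): V_0 = e^(−0.01)·[0.3864·8.4784 + 0.6136·32.4479] = 22.9565

$22.96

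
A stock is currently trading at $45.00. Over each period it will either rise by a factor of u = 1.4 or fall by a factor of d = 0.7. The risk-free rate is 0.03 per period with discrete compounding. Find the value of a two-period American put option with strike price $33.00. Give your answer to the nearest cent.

$2.88

Risk-neutral probability p = (1 + 0.03 − 0.7)/(1.4 − 0.7) = 0.3300/0.7000 = 0.4714
Terminal stock prices: S_uu = 88.2, S_ud = 44.1, S_dd = 22.05
Terminal payoffs (K − S): max(-55.2, 0) = 0, max(-11.1, 0) = 0, max(10.95, 0) = 10.95
Node u (S = 63): continuation = 1/1.03·[0.4714·0.0000 + 0.5286·0.0000] = 0.0000; exercise value = 0.0000 ≤ continuation, so V_u = 0.0000
Node d (S = 31.5): continuation = 1/1.03·[0.4714·0.0000 + 0.5286·10.9500] = 5.6193; exercise value = 1.5000 ≤ continuation, so V_d = 5.6193
Node 0 (S = 45): continuation = 1/1.03·[0.4714·0.0000 + 0.5286·5.6193] = 2.8837; exercise value = 0.0000 ≤ continuation, so V_0 = 2.8837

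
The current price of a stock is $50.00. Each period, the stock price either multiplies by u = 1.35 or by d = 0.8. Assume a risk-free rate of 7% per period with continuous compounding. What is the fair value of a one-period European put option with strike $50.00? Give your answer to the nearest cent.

Risk-neutral probability p = (e^0.07 − 0.8)/(1.35 − 0.8) = 0.2725/0.5500 = 0.4955
Terminal stock prices: S_u = 67.5, S_d = 40
Terminal payoffs (K − S): max(-17.5, 0) = 0, max(10, 0) = 10
Node 0 (S = 50): V_0 = e^(−0.07)·[0.4955·0.0000 + 0.5045·10.0000] = 4.7042

$4.70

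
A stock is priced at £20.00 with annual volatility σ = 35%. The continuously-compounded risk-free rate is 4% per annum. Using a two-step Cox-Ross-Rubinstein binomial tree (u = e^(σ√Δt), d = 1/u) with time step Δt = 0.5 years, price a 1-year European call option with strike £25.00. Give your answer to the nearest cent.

CRR parameters: u = e^(σ√Δt) = e^(0.35·√0.5) = 1.2808, d = 1/u = 0.7808
Per-period rate: rΔt = 0.04·0.5 = 0.02, so R = e^0.02 = 1.0202
Risk-neutral probability p = (e^0.02 − 0.7808)/(1.2808 − 0.7808) = 0.2394/0.5000 = 0.4788
Terminal stock prices: S_uu = 32.81, S_ud = 20, S_dd = 12.19
Terminal payoffs (S − K): max(7.809, 0) = 7.809, max(-5, 0) = 0, max(-12.81, 0) = 0
Node u (S = 25.62): V_u = e^(−0.02)·[0.4788·7.8091 + 0.5212·0.0000] = 3.6653
Node d (S = 15.62): V_d = e^(−0.02)·[0.4788·0.0000 + 0.5212·0.0000] = 0.0000
Node 0 (S = 20): V_0 = e^(−0.02)·[0.4788·3.6653 + 0.5212·0.0000] = 1.7203

£1.72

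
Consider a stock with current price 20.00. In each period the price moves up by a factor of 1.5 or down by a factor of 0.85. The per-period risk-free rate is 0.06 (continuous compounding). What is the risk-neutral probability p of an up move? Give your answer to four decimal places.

Risk-neutral probability p = (e^0.06 − 0.85)/(1.5 − 0.85) = 0.2118/0.6500 = 0.3259

p = 0.3259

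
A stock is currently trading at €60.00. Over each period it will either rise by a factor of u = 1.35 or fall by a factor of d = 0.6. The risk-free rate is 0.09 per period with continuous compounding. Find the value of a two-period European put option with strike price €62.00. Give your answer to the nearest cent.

€8.96

Risk-neutral probability p = (e^0.09 − 0.6)/(1.35 − 0.6) = 0.4942/0.7500 = 0.6589
Terminal stock prices: S_uu = 109.4, S_ud = 48.6, S_dd = 21.6
Terminal payoffs (K − S): max(-47.35, 0) = 0, max(13.4, 0) = 13.4, max(40.4, 0) = 40.4
Node u (S = 81): V_u = e^(−0.09)·[0.6589·0.0000 + 0.3411·13.4000] = 4.1774
Node d (S = 36): V_d = e^(−0.09)·[0.6589·13.4000 + 0.3411·40.4000] = 20.6637
Node 0 (S = 60): V_0 = e^(−0.09)·[0.6589·4.1774 + 0.3411·20.6637] = 8.9573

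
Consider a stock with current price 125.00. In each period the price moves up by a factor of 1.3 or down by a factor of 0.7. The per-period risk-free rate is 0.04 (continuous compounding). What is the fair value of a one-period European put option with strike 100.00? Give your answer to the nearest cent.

5.19

Risk-neutral probability p = (e^0.04 − 0.7)/(1.3 − 0.7) = 0.3408/0.6000 = 0.5680
Terminal stock prices: S_u = 162.5, S_d = 87.5
Terminal payoffs (K − S): max(-62.5, 0) = 0, max(12.5, 0) = 12.5
Node 0 (S = 125): V_0 = e^(−0.04)·[0.5680·0.0000 + 0.4320·12.5000] = 5.1880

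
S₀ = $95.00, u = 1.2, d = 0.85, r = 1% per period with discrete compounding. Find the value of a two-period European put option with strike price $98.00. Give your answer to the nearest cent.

$9.02

Risk-neutral probability p = (1 + 0.01 − 0.85)/(1.2 − 0.85) = 0.1600/0.3500 = 0.4571
Terminal stock prices: S_uu = 136.8, S_ud = 96.9, S_dd = 68.64
Terminal payoffs (K − S): max(-38.8, 0) = 0, max(1.1, 0) = 1.1, max(29.36, 0) = 29.36
Node u (S = 114): V_u = 1/1.01·[0.4571·0.0000 + 0.5429·1.1000] = 0.5912
Node d (S = 80.75): V_d = 1/1.01·[0.4571·1.1000 + 0.5429·29.3625] = 16.2797
Node 0 (S = 95): V_0 = 1/1.01·[0.4571·0.5912 + 0.5429·16.2797] = 9.0177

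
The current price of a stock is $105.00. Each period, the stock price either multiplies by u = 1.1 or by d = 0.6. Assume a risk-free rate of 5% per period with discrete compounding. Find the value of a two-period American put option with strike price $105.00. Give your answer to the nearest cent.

$6.91

Risk-neutral probability p = (1 + 0.05 − 0.6)/(1.1 − 0.6) = 0.4500/0.5000 = 0.9000
Terminal stock prices: S_uu = 127.1, S_ud = 69.3, S_dd = 37.8
Terminal payoffs (K − S): max(-22.05, 0) = 0, max(35.7, 0) = 35.7, max(67.2, 0) = 67.2
Node u (S = 115.5): continuation = 1/1.05·[0.9000·0.0000 + 0.1000·35.7000] = 3.4000; exercise value = 0.0000 ≤ continuation, so V_u = 3.4000
Node d (S = 63): continuation = 1/1.05·[0.9000·35.7000 + 0.1000·67.2000] = 37.0000; exercise value = 42.0000 > continuation, so V_d = 42.0000 (exercise)
Node 0 (S = 105): continuation = 1/1.05·[0.9000·3.4000 + 0.1000·42.0000] = 6.9143; exercise value = 0.0000 ≤ continuation, so V_0 = 6.9143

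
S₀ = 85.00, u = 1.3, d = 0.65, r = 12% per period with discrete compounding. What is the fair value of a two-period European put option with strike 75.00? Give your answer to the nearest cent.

Risk-neutral probability p = (1 + 0.12 − 0.65)/(1.3 − 0.65) = 0.4700/0.6500 = 0.7231
Terminal stock prices: S_uu = 143.7, S_ud = 71.83, S_dd = 35.91
Terminal payoffs (K − S): max(-68.65, 0) = 0, max(3.175, 0) = 3.175, max(39.09, 0) = 39.09
Node u (S = 110.5): V_u = 1/1.12·[0.7231·0.0000 + 0.2769·3.1750] = 0.7850
Node d (S = 55.25): V_d = 1/1.12·[0.7231·3.1750 + 0.2769·39.0875] = 11.7143
Node 0 (S = 85): V_0 = 1/1.12·[0.7231·0.7850 + 0.2769·11.7143] = 3.4032

3.40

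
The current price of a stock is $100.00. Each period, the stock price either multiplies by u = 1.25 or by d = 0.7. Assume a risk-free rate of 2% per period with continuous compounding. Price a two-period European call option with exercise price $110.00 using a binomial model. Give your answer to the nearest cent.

Risk-neutral probability p = (e^0.02 − 0.7)/(1.25 − 0.7) = 0.3202/0.5500 = 0.5822
Terminal stock prices: S_uu = 156.2, S_ud = 87.5, S_dd = 49
Terminal payoffs (S − K): max(46.25, 0) = 46.25, max(-22.5, 0) = 0, max(-61, 0) = 0
Node u (S = 125): V_u = e^(−0.02)·[0.5822·46.2500 + 0.4178·0.0000] = 26.3929
Node d (S = 70): V_d = e^(−0.02)·[0.5822·0.0000 + 0.4178·0.0000] = 0.0000
Node 0 (S = 100): V_0 = e^(−0.02)·[0.5822·26.3929 + 0.4178·0.0000] = 15.0612

$15.06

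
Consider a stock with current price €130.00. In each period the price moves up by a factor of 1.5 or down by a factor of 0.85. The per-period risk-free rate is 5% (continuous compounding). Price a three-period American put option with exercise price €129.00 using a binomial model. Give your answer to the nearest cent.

€15.13

Risk-neutral probability p = (e^0.05 − 0.85)/(1.5 − 0.85) = 0.2013/0.6500 = 0.3096
Terminal stock prices: S_uuu = 438.8, S_uud = 248.6, S_udd = 140.9, S_ddd = 79.84
Terminal payoffs (K − S): max(-309.8, 0) = 0, max(-119.6, 0) = 0, max(-11.89, 0) = 0, max(49.16, 0) = 49.16
Node uu (S = 292.5): continuation = e^(−0.05)·[0.3096·0.0000 + 0.6904·0.0000] = 0.0000; exercise value = 0.0000 ≤ continuation, so V_uu = 0.0000
Node ud (S = 165.8): continuation = e^(−0.05)·[0.3096·0.0000 + 0.6904·0.0000] = 0.0000; exercise value = 0.0000 ≤ continuation, so V_ud = 0.0000
Node dd (S = 93.92): continuation = e^(−0.05)·[0.3096·0.0000 + 0.6904·49.1638] = 32.2850; exercise value = 35.0750 > continuation, so V_dd = 35.0750 (exercise)
Node u (S = 195): continuation = e^(−0.05)·[0.3096·0.0000 + 0.6904·0.0000] = 0.0000; exercise value = 0.0000 ≤ continuation, so V_u = 0.0000
Node d (S = 110.5): continuation = e^(−0.05)·[0.3096·0.0000 + 0.6904·35.0750] = 23.0332; exercise value = 18.5000 ≤ continuation, so V_d = 23.0332
Node 0 (S = 130): continuation = e^(−0.05)·[0.3096·0.0000 + 0.6904·23.0332] = 15.1255; exercise value = 0.0000 ≤ continuation, so V_0 = 15.1255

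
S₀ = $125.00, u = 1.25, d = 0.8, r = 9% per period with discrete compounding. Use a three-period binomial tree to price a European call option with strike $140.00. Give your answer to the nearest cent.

Risk-neutral probability p = (1 + 0.09 − 0.8)/(1.25 − 0.8) = 0.2900/0.4500 = 0.6444
Terminal stock prices: S_uuu = 244.1, S_uud = 156.2, S_udd = 100, S_ddd = 64
Terminal payoffs (S − K): max(104.1, 0) = 104.1, max(16.25, 0) = 16.25, max(-40, 0) = 0, max(-76, 0) = 0
Node uu (S = 195.3): V_uu = 1/1.09·[0.6444·104.1406 + 0.3556·16.2500] = 66.8721
Node ud (S = 125): V_ud = 1/1.09·[0.6444·16.2500 + 0.3556·0.0000] = 9.6075
Node dd (S = 80): V_dd = 1/1.09·[0.6444·0.0000 + 0.3556·0.0000] = 0.0000
Node u (S = 156.2): V_u = 1/1.09·[0.6444·66.8721 + 0.3556·9.6075] = 42.6710
Node d (S = 100): V_d = 1/1.09·[0.6444·9.6075 + 0.3556·0.0000] = 5.6803
Node 0 (S = 125): V_0 = 1/1.09·[0.6444·42.6710 + 0.3556·5.6803] = 27.0814

$27.08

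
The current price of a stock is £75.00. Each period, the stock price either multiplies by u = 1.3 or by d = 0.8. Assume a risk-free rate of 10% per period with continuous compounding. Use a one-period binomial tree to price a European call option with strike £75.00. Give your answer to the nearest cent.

Risk-neutral probability p = (e^0.1 − 0.8)/(1.3 − 0.8) = 0.3052/0.5000 = 0.6103
Terminal stock prices: S_u = 97.5, S_d = 60
Terminal payoffs (S − K): max(22.5, 0) = 22.5, max(-15, 0) = 0
Node 0 (S = 75): V_0 = e^(−0.1)·[0.6103·22.5000 + 0.3897·0.0000] = 12.4259

£12.43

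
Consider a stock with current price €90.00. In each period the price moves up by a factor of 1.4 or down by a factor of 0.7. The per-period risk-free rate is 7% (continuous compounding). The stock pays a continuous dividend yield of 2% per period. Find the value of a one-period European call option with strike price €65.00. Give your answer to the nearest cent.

Per-period risk-free factor R = e^0.07 = 1.0725; dividend-adjusted growth = e^(0.07−0.02) = 1.0513.
Risk-neutral probability p = (1.0513 − 0.7)/(1.4 − 0.7) = 0.3513/0.7000 = 0.5018
Terminal stock prices: S_u = 126, S_d = 63
Terminal payoffs (S − K): max(61, 0) = 61, max(-2, 0) = 0
Node 0 (S = 90): V_0 = e^(−0.07)·[0.5018·61.0000 + 0.4982·0.0000] = 28.5413

€28.54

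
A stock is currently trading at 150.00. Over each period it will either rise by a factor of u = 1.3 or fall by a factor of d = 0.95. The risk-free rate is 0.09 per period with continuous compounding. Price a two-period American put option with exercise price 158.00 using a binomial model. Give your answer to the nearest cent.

Risk-neutral probability p = (e^0.09 − 0.95)/(1.3 − 0.95) = 0.1442/0.3500 = 0.4119
Terminal stock prices: S_uu = 253.5, S_ud = 185.2, S_dd = 135.4
Terminal payoffs (K − S): max(-95.5, 0) = 0, max(-27.25, 0) = 0, max(22.62, 0) = 22.62
Node u (S = 195): continuation = e^(−0.09)·[0.4119·0.0000 + 0.5881·0.0000] = 0.0000; exercise value = 0.0000 ≤ continuation, so V_u = 0.0000
Node d (S = 142.5): continuation = e^(−0.09)·[0.4119·0.0000 + 0.5881·22.6250] = 12.1600; exercise value = 15.5000 > continuation, so V_d = 15.5000 (exercise)
Node 0 (S = 150): continuation = e^(−0.09)·[0.4119·0.0000 + 0.5881·15.5000] = 8.3306; exercise value = 8.0000 ≤ continuation, so V_0 = 8.3306

8.33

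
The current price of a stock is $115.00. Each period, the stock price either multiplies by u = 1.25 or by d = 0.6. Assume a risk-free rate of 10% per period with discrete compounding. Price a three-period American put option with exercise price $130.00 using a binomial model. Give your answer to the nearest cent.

Risk-neutral probability p = (1 + 0.1 − 0.6)/(1.25 − 0.6) = 0.5000/0.6500 = 0.7692
Terminal stock prices: S_uuu = 224.6, S_uud = 107.8, S_udd = 51.75, S_ddd = 24.84
Terminal payoffs (K − S): max(-94.61, 0) = 0, max(22.19, 0) = 22.19, max(78.25, 0) = 78.25, max(105.2, 0) = 105.2
Node uu (S = 179.7): continuation = 1/1.1·[0.7692·0.0000 + 0.2308·22.1875] = 4.6547; exercise value = 0.0000 ≤ continuation, so V_uu = 4.6547
Node ud (S = 86.25): continuation = 1/1.1·[0.7692·22.1875 + 0.2308·78.2500] = 31.9318; exercise value = 43.7500 > continuation, so V_ud = 43.7500 (exercise)
Node dd (S = 41.4): continuation = 1/1.1·[0.7692·78.2500 + 0.2308·105.1600] = 76.7818; exercise value = 88.6000 > continuation, so V_dd = 88.6000 (exercise)
Node u (S = 143.8): continuation = 1/1.1·[0.7692·4.6547 + 0.2308·43.7500] = 12.4334; exercise value = 0.0000 ≤ continuation, so V_u = 12.4334
Node d (S = 69): continuation = 1/1.1·[0.7692·43.7500 + 0.2308·88.6000] = 49.1818; exercise value = 61.0000 > continuation, so V_d = 61.0000 (exercise)
Node 0 (S = 115): continuation = 1/1.1·[0.7692·12.4334 + 0.2308·61.0000] = 21.4919; exercise value = 15.0000 ≤ continuation, so V_0 = 21.4919

$21.49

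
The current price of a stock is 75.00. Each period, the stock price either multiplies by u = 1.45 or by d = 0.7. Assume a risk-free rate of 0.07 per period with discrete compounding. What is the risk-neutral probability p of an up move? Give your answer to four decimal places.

Risk-neutral probability p = (1 + 0.07 − 0.7)/(1.45 − 0.7) = 0.3700/0.7500 = 0.4933

p = 0.4933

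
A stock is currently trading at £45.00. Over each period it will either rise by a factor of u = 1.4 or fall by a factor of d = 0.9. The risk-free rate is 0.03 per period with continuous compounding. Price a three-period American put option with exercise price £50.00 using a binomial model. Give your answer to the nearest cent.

Risk-neutral probability p = (e^0.03 − 0.9)/(1.4 − 0.9) = 0.1305/0.5000 = 0.2609
Terminal stock prices: S_uuu = 123.5, S_uud = 79.38, S_udd = 51.03, S_ddd = 32.81
Terminal payoffs (K − S): max(-73.48, 0) = 0, max(-29.38, 0) = 0, max(-1.03, 0) = 0, max(17.19, 0) = 17.19
Node uu (S = 88.2): continuation = e^(−0.03)·[0.2609·0.0000 + 0.7391·0.0000] = 0.0000; exercise value = 0.0000 ≤ continuation, so V_uu = 0.0000
Node ud (S = 56.7): continuation = e^(−0.03)·[0.2609·0.0000 + 0.7391·0.0000] = 0.0000; exercise value = 0.0000 ≤ continuation, so V_ud = 0.0000
Node dd (S = 36.45): continuation = e^(−0.03)·[0.2609·0.0000 + 0.7391·17.1950] = 12.3331; exercise value = 13.5500 > continuation, so V_dd = 13.5500 (exercise)
Node u (S = 63): continuation = e^(−0.03)·[0.2609·0.0000 + 0.7391·0.0000] = 0.0000; exercise value = 0.0000 ≤ continuation, so V_u = 0.0000
Node d (S = 40.5): continuation = e^(−0.03)·[0.2609·0.0000 + 0.7391·13.5500] = 9.7187; exercise value = 9.5000 ≤ continuation, so V_d = 9.7187
Node 0 (S = 45): continuation = e^(−0.03)·[0.2609·0.0000 + 0.7391·9.7187] = 6.9707; exercise value = 5.0000 ≤ continuation, so V_0 = 6.9707

£6.97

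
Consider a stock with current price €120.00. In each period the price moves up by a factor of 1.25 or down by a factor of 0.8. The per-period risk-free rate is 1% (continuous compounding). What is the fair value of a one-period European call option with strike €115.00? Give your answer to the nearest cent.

€16.17

Risk-neutral probability p = (e^0.01 − 0.8)/(1.25 − 0.8) = 0.2101/0.4500 = 0.4668
Terminal stock prices: S_u = 150, S_d = 96
Terminal payoffs (S − K): max(35, 0) = 35, max(-19, 0) = 0
Node 0 (S = 120): V_0 = e^(−0.01)·[0.4668·35.0000 + 0.5332·0.0000] = 16.1747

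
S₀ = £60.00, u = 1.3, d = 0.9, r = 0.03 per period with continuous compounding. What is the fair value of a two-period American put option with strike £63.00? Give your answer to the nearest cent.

£6.16

Risk-neutral probability p = (e^0.03 − 0.9)/(1.3 − 0.9) = 0.1305/0.4000 = 0.3261
Terminal stock prices: S_uu = 101.4, S_ud = 70.2, S_dd = 48.6
Terminal payoffs (K − S): max(-38.4, 0) = 0, max(-7.2, 0) = 0, max(14.4, 0) = 14.4
Node u (S = 78): continuation = e^(−0.03)·[0.3261·0.0000 + 0.6739·0.0000] = 0.0000; exercise value = 0.0000 ≤ continuation, so V_u = 0.0000
Node d (S = 54): continuation = e^(−0.03)·[0.3261·0.0000 + 0.6739·14.4000] = 9.4169; exercise value = 9.0000 ≤ continuation, so V_d = 9.4169
Node 0 (S = 60): continuation = e^(−0.03)·[0.3261·0.0000 + 0.6739·9.4169] = 6.1581; exercise value = 3.0000 ≤ continuation, so V_0 = 6.1581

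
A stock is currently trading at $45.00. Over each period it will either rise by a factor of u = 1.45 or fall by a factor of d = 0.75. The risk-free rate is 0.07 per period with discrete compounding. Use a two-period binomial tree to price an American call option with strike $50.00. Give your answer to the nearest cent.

$8.14

Risk-neutral probability p = (1 + 0.07 − 0.75)/(1.45 − 0.75) = 0.3200/0.7000 = 0.4571
Terminal stock prices: S_uu = 94.61, S_ud = 48.94, S_dd = 25.31
Terminal payoffs (S − K): max(44.61, 0) = 44.61, max(-1.062, 0) = 0, max(-24.69, 0) = 0
Node u (S = 65.25): continuation = 1/1.07·[0.4571·44.6125 + 0.5429·0.0000] = 19.0601; exercise value = 15.2500 ≤ continuation, so V_u = 19.0601
Node d (S = 33.75): continuation = 1/1.07·[0.4571·0.0000 + 0.5429·0.0000] = 0.0000; exercise value = 0.0000 ≤ continuation, so V_d = 0.0000
Node 0 (S = 45): continuation = 1/1.07·[0.4571·19.0601 + 0.5429·0.0000] = 8.1432; exercise value = 0.0000 ≤ continuation, so V_0 = 8.1432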